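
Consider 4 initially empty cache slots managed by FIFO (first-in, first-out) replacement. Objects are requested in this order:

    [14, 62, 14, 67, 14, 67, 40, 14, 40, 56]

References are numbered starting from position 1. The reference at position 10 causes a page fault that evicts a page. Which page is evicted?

14

pos 1: 14: fault, frames [14]
pos 2: 62: fault, frames [14, 62]
pos 3: 14: hit
pos 4: 67: fault, frames [14, 62, 67]
pos 5: 14: hit
pos 6: 67: hit
pos 7: 40: fault, frames [14, 62, 67, 40]
pos 8: 14: hit
pos 9: 40: hit
pos 10: 56: fault, evict 14, frames [62, 67, 40, 56]
At position 10, page 14 is evicted.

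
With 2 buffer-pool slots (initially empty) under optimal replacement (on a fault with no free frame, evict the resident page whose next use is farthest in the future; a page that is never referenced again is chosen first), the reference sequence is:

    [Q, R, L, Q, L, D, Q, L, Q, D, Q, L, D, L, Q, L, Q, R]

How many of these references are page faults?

9

Q -> miss, frames (Q)
R -> miss, frames (Q R)
L -> miss, evict R, frames (Q L)
Q -> hit
L -> hit
D -> miss, evict L, frames (Q D)
Q -> hit
L -> miss, evict D, frames (Q L)
Q -> hit
D -> miss, evict L, frames (Q D)
Q -> hit
L -> miss, evict Q, frames (D L)
D -> hit
L -> hit
Q -> miss, evict D, frames (L Q)
L -> hit
Q -> hit
R -> miss, evict Q, frames (L R)
Page faults: 9.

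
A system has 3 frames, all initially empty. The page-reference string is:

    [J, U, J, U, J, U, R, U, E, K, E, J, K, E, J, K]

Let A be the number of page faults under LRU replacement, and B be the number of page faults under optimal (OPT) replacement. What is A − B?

1

Under LRU: F F . . . . F . F F . F . . . . → 6 faults.
Under OPT: F F . . . . F . F F . . . . . . → 5 faults.
A − B = 6 − 5 = 1.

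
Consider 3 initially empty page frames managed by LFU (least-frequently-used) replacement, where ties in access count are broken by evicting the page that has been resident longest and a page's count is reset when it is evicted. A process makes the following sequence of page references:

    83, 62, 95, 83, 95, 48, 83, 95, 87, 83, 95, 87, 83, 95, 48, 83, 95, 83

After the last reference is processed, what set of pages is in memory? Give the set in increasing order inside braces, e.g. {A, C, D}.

83 -> miss, frames (83)
62 -> miss, frames (83 62)
95 -> miss, frames (83 62 95)
83 -> hit
95 -> hit
48 -> miss, evict 62, frames (83 95 48)
83 -> hit
95 -> hit
87 -> miss, evict 48, frames (83 95 87)
83 -> hit
95 -> hit
87 -> hit
83 -> hit
95 -> hit
48 -> miss, evict 87, frames (83 95 48)
83 -> hit
95 -> hit
83 -> hit

{48, 83, 95}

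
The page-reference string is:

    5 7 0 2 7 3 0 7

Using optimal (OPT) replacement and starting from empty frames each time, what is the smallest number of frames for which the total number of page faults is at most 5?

f=1: 8 faults
f=2: 6 faults
f=3: 5 faults
f=4: 5 faults
f=5: 5 faults
Smallest f with faults ≤ 5 is 3.

3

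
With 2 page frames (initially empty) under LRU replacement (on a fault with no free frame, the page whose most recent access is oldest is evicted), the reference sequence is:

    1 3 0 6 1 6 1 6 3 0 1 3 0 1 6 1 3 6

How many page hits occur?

1: miss, frames (1)
3: miss, frames (1 3)
0: miss, evict 1, frames (3 0)
6: miss, evict 3, frames (0 6)
1: miss, evict 0, frames (6 1)
6: hit
1: hit
6: hit
3: miss, evict 1, frames (6 3)
0: miss, evict 6, frames (3 0)
1: miss, evict 3, frames (0 1)
3: miss, evict 0, frames (1 3)
0: miss, evict 1, frames (3 0)
1: miss, evict 3, frames (0 1)
6: miss, evict 0, frames (1 6)
1: hit
3: miss, evict 6, frames (1 3)
6: miss, evict 1, frames (3 6)
Hits: 4.

4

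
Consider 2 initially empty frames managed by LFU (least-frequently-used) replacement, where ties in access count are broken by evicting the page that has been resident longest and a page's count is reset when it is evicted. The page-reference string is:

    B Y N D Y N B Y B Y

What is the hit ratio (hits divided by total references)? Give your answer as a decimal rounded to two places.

B -> fault, frames (B)
Y -> fault, frames (B Y)
N -> fault, evict B, frames (Y N)
D -> fault, evict Y, frames (N D)
Y -> fault, evict N, frames (D Y)
N -> fault, evict D, frames (Y N)
B -> fault, evict Y, frames (N B)
Y -> fault, evict N, frames (B Y)
B -> hit
Y -> hit
Hits: 2 of 10 references → 2/10 = 0.2000.

0.20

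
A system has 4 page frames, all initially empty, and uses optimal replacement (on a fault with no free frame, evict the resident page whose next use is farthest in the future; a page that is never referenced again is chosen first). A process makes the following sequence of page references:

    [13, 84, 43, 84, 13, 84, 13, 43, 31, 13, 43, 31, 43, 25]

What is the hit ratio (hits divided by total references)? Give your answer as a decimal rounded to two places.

13 -> miss, frames (13)
84 -> miss, frames (13 84)
43 -> miss, frames (13 84 43)
84 -> hit
13 -> hit
84 -> hit
13 -> hit
43 -> hit
31 -> miss, frames (13 84 43 31)
13 -> hit
43 -> hit
31 -> hit
43 -> hit
25 -> miss, evict 31, frames (13 84 43 25)
Hits: 9 of 14 references → 9/14 = 0.6429.

0.64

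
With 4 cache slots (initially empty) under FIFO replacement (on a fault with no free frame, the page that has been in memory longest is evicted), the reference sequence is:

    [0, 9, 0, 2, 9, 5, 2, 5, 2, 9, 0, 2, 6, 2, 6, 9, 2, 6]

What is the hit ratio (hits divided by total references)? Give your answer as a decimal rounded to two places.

0 -> fault, frames {0}
9 -> fault, frames {0,9}
0 -> hit
2 -> fault, frames {0,9,2}
9 -> hit
5 -> fault, frames {0,9,2,5}
2 -> hit
5 -> hit
2 -> hit
9 -> hit
0 -> hit
2 -> hit
6 -> fault, evict 0, frames {9,2,5,6}
2 -> hit
6 -> hit
9 -> hit
2 -> hit
6 -> hit
Hits: 13 of 18 references → 13/18 = 0.7222.

0.72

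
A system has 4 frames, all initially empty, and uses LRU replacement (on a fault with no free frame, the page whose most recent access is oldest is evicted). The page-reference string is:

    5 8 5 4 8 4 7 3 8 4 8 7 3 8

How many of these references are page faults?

5

5: miss, frames (5)
8: miss, frames (5 8)
5: hit
4: miss, frames (8 5 4)
8: hit
4: hit
7: miss, frames (5 8 4 7)
3: miss, evict 5, frames (8 4 7 3)
8: hit
4: hit
8: hit
7: hit
3: hit
8: hit
Page faults: 5.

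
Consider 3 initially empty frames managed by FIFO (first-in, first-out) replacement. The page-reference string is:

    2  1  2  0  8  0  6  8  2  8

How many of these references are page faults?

6

2: miss, frames (2)
1: miss, frames (2 1)
2: hit
0: miss, frames (2 1 0)
8: miss, evict 2, frames (1 0 8)
0: hit
6: miss, evict 1, frames (0 8 6)
8: hit
2: miss, evict 0, frames (8 6 2)
8: hit
Page faults: 6.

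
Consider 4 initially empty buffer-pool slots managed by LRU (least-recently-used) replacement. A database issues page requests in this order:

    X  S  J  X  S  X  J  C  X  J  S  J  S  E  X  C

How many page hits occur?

10

X → fault, frames [X]
S → fault, frames [X, S]
J → fault, frames [X, S, J]
X → hit
S → hit
X → hit
J → hit
C → fault, frames [S, X, J, C]
X → hit
J → hit
S → hit
J → hit
S → hit
E → fault, evict C, frames [X, J, S, E]
X → hit
C → fault, evict J, frames [S, E, X, C]
Hits: 10.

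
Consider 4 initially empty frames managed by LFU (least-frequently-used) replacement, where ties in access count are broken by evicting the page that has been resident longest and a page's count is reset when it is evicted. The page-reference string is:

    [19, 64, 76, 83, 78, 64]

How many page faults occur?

5

19 -> miss, frames (19)
64 -> miss, frames (19 64)
76 -> miss, frames (19 64 76)
83 -> miss, frames (19 64 76 83)
78 -> miss, evict 19, frames (64 76 83 78)
64 -> hit
Page faults: 5.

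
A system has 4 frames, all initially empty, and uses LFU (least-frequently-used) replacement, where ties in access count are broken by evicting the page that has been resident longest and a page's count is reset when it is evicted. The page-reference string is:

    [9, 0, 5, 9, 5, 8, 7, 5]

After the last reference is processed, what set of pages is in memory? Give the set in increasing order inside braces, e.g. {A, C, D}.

{5, 7, 8, 9}

9 -> fault, frames {9}
0 -> fault, frames {9,0}
5 -> fault, frames {9,0,5}
9 -> hit
5 -> hit
8 -> fault, frames {9,0,5,8}
7 -> fault, evict 0, frames {9,5,8,7}
5 -> hit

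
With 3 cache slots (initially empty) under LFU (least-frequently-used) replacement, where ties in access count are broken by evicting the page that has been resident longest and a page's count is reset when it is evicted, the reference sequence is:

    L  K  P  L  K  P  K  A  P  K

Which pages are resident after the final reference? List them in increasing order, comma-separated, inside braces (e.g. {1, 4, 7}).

{A, K, P}

L -> miss, frames [L]
K -> miss, frames [L, K]
P -> miss, frames [L, K, P]
L -> hit
K -> hit
P -> hit
K -> hit
A -> miss, evict L, frames [K, P, A]
P -> hit
K -> hit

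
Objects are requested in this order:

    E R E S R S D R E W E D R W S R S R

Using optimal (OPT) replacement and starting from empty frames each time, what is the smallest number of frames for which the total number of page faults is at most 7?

3

f=1: 18 faults
f=2: 9 faults
f=3: 7 faults
f=4: 6 faults
f=5: 5 faults
Smallest f with faults ≤ 7 is 3.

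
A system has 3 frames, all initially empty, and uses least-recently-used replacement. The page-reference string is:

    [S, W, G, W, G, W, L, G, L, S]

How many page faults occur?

5

S → fault, frames {S}
W → fault, frames {S,W}
G → fault, frames {S,W,G}
W → hit
G → hit
W → hit
L → fault, evict S, frames {G,W,L}
G → hit
L → hit
S → fault, evict W, frames {G,L,S}
Page faults: 5.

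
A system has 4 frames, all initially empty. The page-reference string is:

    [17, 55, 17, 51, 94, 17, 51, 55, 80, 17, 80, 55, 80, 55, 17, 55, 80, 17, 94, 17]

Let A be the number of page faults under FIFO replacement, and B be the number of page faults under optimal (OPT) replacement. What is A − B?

2

Under FIFO: F F . F F . . . F F . F . . . . . . . . → 7 faults.
Under OPT: F F . F F . . . F . . . . . . . . . . . → 5 faults.
A − B = 7 − 5 = 2.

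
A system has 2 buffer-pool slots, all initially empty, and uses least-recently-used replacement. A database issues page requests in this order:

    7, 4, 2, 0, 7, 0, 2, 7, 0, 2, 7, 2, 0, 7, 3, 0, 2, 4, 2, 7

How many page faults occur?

17

7 → miss, frames {7}
4 → miss, frames {7,4}
2 → miss, evict 7, frames {4,2}
0 → miss, evict 4, frames {2,0}
7 → miss, evict 2, frames {0,7}
0 → hit
2 → miss, evict 7, frames {0,2}
7 → miss, evict 0, frames {2,7}
0 → miss, evict 2, frames {7,0}
2 → miss, evict 7, frames {0,2}
7 → miss, evict 0, frames {2,7}
2 → hit
0 → miss, evict 7, frames {2,0}
7 → miss, evict 2, frames {0,7}
3 → miss, evict 0, frames {7,3}
0 → miss, evict 7, frames {3,0}
2 → miss, evict 3, frames {0,2}
4 → miss, evict 0, frames {2,4}
2 → hit
7 → miss, evict 4, frames {2,7}
Page faults: 17.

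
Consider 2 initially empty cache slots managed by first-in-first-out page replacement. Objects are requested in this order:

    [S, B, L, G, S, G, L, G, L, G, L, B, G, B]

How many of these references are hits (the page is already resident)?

S → miss, frames [S]
B → miss, frames [S, B]
L → miss, evict S, frames [B, L]
G → miss, evict B, frames [L, G]
S → miss, evict L, frames [G, S]
G → hit
L → miss, evict G, frames [S, L]
G → miss, evict S, frames [L, G]
L → hit
G → hit
L → hit
B → miss, evict L, frames [G, B]
G → hit
B → hit
Hits: 6.

6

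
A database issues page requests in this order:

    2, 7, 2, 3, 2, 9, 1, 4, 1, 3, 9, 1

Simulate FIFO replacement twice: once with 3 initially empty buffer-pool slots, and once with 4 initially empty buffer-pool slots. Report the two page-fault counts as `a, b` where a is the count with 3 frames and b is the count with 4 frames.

3 frames: F F . F . F F F . F F F → 9 faults.
4 frames: F F . F . F F F . . . . → 6 faults.
6 < 9: adding a frame reduced faults, as is typical.

9, 6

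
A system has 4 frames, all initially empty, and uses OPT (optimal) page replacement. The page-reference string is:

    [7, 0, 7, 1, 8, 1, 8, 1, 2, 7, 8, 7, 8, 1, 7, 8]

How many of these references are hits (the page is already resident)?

11

7: fault, frames (7)
0: fault, frames (7 0)
7: hit
1: fault, frames (7 0 1)
8: fault, frames (7 0 1 8)
1: hit
8: hit
1: hit
2: fault, evict 0, frames (7 1 8 2)
7: hit
8: hit
7: hit
8: hit
1: hit
7: hit
8: hit
Hits: 11.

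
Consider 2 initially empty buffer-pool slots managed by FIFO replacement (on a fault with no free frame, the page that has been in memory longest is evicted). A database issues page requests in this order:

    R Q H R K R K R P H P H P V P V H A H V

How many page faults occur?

R: miss, frames {R}
Q: miss, frames {R,Q}
H: miss, evict R, frames {Q,H}
R: miss, evict Q, frames {H,R}
K: miss, evict H, frames {R,K}
R: hit
K: hit
R: hit
P: miss, evict R, frames {K,P}
H: miss, evict K, frames {P,H}
P: hit
H: hit
P: hit
V: miss, evict P, frames {H,V}
P: miss, evict H, frames {V,P}
V: hit
H: miss, evict V, frames {P,H}
A: miss, evict P, frames {H,A}
H: hit
V: miss, evict H, frames {A,V}
Page faults: 12.

12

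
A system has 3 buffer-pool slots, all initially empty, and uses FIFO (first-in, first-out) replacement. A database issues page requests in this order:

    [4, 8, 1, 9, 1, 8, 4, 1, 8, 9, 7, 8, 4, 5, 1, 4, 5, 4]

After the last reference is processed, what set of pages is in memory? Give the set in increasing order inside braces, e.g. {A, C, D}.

4 -> fault, frames (4)
8 -> fault, frames (4 8)
1 -> fault, frames (4 8 1)
9 -> fault, evict 4, frames (8 1 9)
1 -> hit
8 -> hit
4 -> fault, evict 8, frames (1 9 4)
1 -> hit
8 -> fault, evict 1, frames (9 4 8)
9 -> hit
7 -> fault, evict 9, frames (4 8 7)
8 -> hit
4 -> hit
5 -> fault, evict 4, frames (8 7 5)
1 -> fault, evict 8, frames (7 5 1)
4 -> fault, evict 7, frames (5 1 4)
5 -> hit
4 -> hit

{1, 4, 5}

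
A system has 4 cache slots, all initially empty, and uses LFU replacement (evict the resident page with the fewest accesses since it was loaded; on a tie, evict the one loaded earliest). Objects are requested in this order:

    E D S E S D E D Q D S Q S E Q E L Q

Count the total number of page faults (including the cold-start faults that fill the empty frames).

E → miss, frames {E}
D → miss, frames {E,D}
S → miss, frames {E,D,S}
E → hit
S → hit
D → hit
E → hit
D → hit
Q → miss, frames {E,D,S,Q}
D → hit
S → hit
Q → hit
S → hit
E → hit
Q → hit
E → hit
L → miss, evict Q, frames {E,D,S,L}
Q → miss, evict L, frames {E,D,S,Q}
Page faults: 6.

6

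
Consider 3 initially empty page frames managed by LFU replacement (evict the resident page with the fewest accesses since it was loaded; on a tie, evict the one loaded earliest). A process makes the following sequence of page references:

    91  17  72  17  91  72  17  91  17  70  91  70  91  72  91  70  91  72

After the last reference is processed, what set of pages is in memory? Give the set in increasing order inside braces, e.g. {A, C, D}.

91 -> miss, frames (91)
17 -> miss, frames (91 17)
72 -> miss, frames (91 17 72)
17 -> hit
91 -> hit
72 -> hit
17 -> hit
91 -> hit
17 -> hit
70 -> miss, evict 72, frames (91 17 70)
91 -> hit
70 -> hit
91 -> hit
72 -> miss, evict 70, frames (91 17 72)
91 -> hit
70 -> miss, evict 72, frames (91 17 70)
91 -> hit
72 -> miss, evict 70, frames (91 17 72)

{17, 72, 91}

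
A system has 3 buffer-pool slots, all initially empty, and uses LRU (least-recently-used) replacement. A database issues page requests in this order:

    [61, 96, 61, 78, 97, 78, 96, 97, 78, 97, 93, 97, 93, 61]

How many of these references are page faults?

61: miss, frames (61)
96: miss, frames (61 96)
61: hit
78: miss, frames (96 61 78)
97: miss, evict 96, frames (61 78 97)
78: hit
96: miss, evict 61, frames (97 78 96)
97: hit
78: hit
97: hit
93: miss, evict 96, frames (78 97 93)
97: hit
93: hit
61: miss, evict 78, frames (97 93 61)
Page faults: 7.

7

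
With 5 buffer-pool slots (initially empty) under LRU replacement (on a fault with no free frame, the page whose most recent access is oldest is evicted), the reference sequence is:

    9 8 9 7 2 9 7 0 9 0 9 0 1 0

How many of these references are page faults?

9: miss, frames [9]
8: miss, frames [9, 8]
9: hit
7: miss, frames [8, 9, 7]
2: miss, frames [8, 9, 7, 2]
9: hit
7: hit
0: miss, frames [8, 2, 9, 7, 0]
9: hit
0: hit
9: hit
0: hit
1: miss, evict 8, frames [2, 7, 9, 0, 1]
0: hit
Page faults: 6.

6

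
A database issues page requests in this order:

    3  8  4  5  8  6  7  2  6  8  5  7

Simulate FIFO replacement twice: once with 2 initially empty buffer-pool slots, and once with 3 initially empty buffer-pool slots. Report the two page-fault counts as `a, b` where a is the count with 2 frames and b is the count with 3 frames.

12, 10

2 frames: F F F F F F F F F F F F → 12 faults.
3 frames: F F F F . F F F . F F F → 10 faults.
10 < 12: adding a frame reduced faults, as is typical.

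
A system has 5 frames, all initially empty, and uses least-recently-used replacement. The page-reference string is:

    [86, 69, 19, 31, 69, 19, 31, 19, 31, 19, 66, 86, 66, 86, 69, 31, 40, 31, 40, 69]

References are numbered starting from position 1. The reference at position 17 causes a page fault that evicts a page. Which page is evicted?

19

pos 1: 86 -> miss, frames (86)
pos 2: 69 -> miss, frames (86 69)
pos 3: 19 -> miss, frames (86 69 19)
pos 4: 31 -> miss, frames (86 69 19 31)
pos 5: 69 -> hit
pos 6: 19 -> hit
pos 7: 31 -> hit
pos 8: 19 -> hit
pos 9: 31 -> hit
pos 10: 19 -> hit
pos 11: 66 -> miss, frames (86 69 31 19 66)
pos 12: 86 -> hit
pos 13: 66 -> hit
pos 14: 86 -> hit
pos 15: 69 -> hit
pos 16: 31 -> hit
pos 17: 40 -> miss, evict 19, frames (66 86 69 31 40)
At position 17, page 19 is evicted.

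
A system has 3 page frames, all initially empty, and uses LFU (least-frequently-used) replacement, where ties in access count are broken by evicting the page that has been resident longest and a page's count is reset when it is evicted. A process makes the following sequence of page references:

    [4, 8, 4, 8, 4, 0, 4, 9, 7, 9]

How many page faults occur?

4 → fault, frames [4]
8 → fault, frames [4, 8]
4 → hit
8 → hit
4 → hit
0 → fault, frames [4, 8, 0]
4 → hit
9 → fault, evict 0, frames [4, 8, 9]
7 → fault, evict 9, frames [4, 8, 7]
9 → fault, evict 7, frames [4, 8, 9]
Page faults: 6.

6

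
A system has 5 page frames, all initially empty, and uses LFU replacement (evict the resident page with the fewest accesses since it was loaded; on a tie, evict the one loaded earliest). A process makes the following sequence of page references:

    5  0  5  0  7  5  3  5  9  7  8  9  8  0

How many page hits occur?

5 -> fault, frames {5}
0 -> fault, frames {5,0}
5 -> hit
0 -> hit
7 -> fault, frames {5,0,7}
5 -> hit
3 -> fault, frames {5,0,7,3}
5 -> hit
9 -> fault, frames {5,0,7,3,9}
7 -> hit
8 -> fault, evict 3, frames {5,0,7,9,8}
9 -> hit
8 -> hit
0 -> hit
Hits: 8.

8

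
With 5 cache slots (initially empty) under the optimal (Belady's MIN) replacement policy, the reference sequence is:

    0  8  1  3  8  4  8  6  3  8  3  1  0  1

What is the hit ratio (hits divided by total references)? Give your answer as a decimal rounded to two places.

0.57

0 -> miss, frames {0}
8 -> miss, frames {0,8}
1 -> miss, frames {0,8,1}
3 -> miss, frames {0,8,1,3}
8 -> hit
4 -> miss, frames {0,8,1,3,4}
8 -> hit
6 -> miss, evict 4, frames {0,8,1,3,6}
3 -> hit
8 -> hit
3 -> hit
1 -> hit
0 -> hit
1 -> hit
Hits: 8 of 14 references → 8/14 = 0.5714.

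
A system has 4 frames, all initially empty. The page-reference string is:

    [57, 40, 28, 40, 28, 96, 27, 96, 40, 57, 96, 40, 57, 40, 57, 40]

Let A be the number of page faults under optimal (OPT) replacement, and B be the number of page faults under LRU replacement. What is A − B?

Under OPT: F F F . . F F . . . . . . . . . → 5 faults.
Under LRU: F F F . . F F . . F . . . . . . → 6 faults.
A − B = 5 − 6 = -1.

-1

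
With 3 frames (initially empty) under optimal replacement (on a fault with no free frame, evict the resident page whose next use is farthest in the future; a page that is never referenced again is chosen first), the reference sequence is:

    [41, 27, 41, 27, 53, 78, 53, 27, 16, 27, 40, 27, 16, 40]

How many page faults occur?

6

41: fault, frames (41)
27: fault, frames (41 27)
41: hit
27: hit
53: fault, frames (41 27 53)
78: fault, evict 41, frames (27 53 78)
53: hit
27: hit
16: fault, evict 78, frames (27 53 16)
27: hit
40: fault, evict 53, frames (27 16 40)
27: hit
16: hit
40: hit
Page faults: 6.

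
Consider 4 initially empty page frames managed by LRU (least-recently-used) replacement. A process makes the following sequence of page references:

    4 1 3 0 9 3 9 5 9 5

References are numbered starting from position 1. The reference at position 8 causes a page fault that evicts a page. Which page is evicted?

pos 1: 4 → fault, frames {4}
pos 2: 1 → fault, frames {4,1}
pos 3: 3 → fault, frames {4,1,3}
pos 4: 0 → fault, frames {4,1,3,0}
pos 5: 9 → fault, evict 4, frames {1,3,0,9}
pos 6: 3 → hit
pos 7: 9 → hit
pos 8: 5 → fault, evict 1, frames {0,3,9,5}
At position 8, page 1 is evicted.

1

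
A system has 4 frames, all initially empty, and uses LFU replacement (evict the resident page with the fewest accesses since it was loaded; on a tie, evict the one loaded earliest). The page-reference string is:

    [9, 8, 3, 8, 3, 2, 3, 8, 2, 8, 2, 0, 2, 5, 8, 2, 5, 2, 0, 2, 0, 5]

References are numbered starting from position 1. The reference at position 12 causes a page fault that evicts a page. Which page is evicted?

9

pos 1: 9 -> miss, frames [9]
pos 2: 8 -> miss, frames [9, 8]
pos 3: 3 -> miss, frames [9, 8, 3]
pos 4: 8 -> hit
pos 5: 3 -> hit
pos 6: 2 -> miss, frames [9, 8, 3, 2]
pos 7: 3 -> hit
pos 8: 8 -> hit
pos 9: 2 -> hit
pos 10: 8 -> hit
pos 11: 2 -> hit
pos 12: 0 -> miss, evict 9, frames [8, 3, 2, 0]
At position 12, page 9 is evicted.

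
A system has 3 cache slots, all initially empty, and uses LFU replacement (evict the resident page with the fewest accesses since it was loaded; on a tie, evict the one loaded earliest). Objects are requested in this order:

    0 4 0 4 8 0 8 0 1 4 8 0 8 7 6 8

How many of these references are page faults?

7

0 -> fault, frames {0}
4 -> fault, frames {0,4}
0 -> hit
4 -> hit
8 -> fault, frames {0,4,8}
0 -> hit
8 -> hit
0 -> hit
1 -> fault, evict 4, frames {0,8,1}
4 -> fault, evict 1, frames {0,8,4}
8 -> hit
0 -> hit
8 -> hit
7 -> fault, evict 4, frames {0,8,7}
6 -> fault, evict 7, frames {0,8,6}
8 -> hit
Page faults: 7.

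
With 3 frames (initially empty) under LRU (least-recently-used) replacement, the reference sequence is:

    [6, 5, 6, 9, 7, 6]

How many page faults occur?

6 → fault, frames {6}
5 → fault, frames {6,5}
6 → hit
9 → fault, frames {5,6,9}
7 → fault, evict 5, frames {6,9,7}
6 → hit
Page faults: 4.

4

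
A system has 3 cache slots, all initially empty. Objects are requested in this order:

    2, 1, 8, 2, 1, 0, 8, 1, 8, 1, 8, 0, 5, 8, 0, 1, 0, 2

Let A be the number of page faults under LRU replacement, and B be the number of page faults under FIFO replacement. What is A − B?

Under LRU: F F F . . F F . . . . . F . . F . F → 8 faults.
Under FIFO: F F F . . F . . . . . . F . . F . F → 7 faults.
A − B = 8 − 7 = 1.

1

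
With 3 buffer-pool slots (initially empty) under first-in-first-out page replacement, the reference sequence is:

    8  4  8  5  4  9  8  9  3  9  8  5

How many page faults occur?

7

8 → fault, frames {8}
4 → fault, frames {8,4}
8 → hit
5 → fault, frames {8,4,5}
4 → hit
9 → fault, evict 8, frames {4,5,9}
8 → fault, evict 4, frames {5,9,8}
9 → hit
3 → fault, evict 5, frames {9,8,3}
9 → hit
8 → hit
5 → fault, evict 9, frames {8,3,5}
Page faults: 7.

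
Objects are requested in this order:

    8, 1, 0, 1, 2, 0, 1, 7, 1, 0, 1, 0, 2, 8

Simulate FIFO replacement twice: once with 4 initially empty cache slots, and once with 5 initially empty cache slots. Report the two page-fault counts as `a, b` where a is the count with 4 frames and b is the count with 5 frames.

6, 5

4 frames: F F F . F . . F . . . . . F → 6 faults.
5 frames: F F F . F . . F . . . . . . → 5 faults.
5 < 6: adding a frame reduced faults, as is typical.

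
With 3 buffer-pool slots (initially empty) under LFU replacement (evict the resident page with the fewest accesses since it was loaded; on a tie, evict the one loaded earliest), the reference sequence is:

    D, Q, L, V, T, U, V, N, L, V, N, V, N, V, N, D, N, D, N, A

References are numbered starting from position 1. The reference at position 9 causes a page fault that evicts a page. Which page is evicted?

pos 1: D: fault, frames (D)
pos 2: Q: fault, frames (D Q)
pos 3: L: fault, frames (D Q L)
pos 4: V: fault, evict D, frames (Q L V)
pos 5: T: fault, evict Q, frames (L V T)
pos 6: U: fault, evict L, frames (V T U)
pos 7: V: hit
pos 8: N: fault, evict T, frames (V U N)
pos 9: L: fault, evict U, frames (V N L)
At position 9, page U is evicted.

U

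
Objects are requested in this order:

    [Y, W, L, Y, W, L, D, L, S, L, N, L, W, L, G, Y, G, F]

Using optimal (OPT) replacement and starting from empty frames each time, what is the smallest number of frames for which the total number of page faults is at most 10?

f=1: 18 faults
f=2: 11 faults
f=3: 9 faults
f=4: 8 faults
f=5: 8 faults
f=6: 8 faults
f=7: 8 faults
f=8: 8 faults
Smallest f with faults ≤ 10 is 3.

3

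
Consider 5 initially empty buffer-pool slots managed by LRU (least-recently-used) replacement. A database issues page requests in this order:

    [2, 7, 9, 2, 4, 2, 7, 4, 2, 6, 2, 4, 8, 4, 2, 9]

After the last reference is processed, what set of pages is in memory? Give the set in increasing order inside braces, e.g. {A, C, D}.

{2, 4, 6, 8, 9}

2: miss, frames {2}
7: miss, frames {2,7}
9: miss, frames {2,7,9}
2: hit
4: miss, frames {7,9,2,4}
2: hit
7: hit
4: hit
2: hit
6: miss, frames {9,7,4,2,6}
2: hit
4: hit
8: miss, evict 9, frames {7,6,2,4,8}
4: hit
2: hit
9: miss, evict 7, frames {6,8,4,2,9}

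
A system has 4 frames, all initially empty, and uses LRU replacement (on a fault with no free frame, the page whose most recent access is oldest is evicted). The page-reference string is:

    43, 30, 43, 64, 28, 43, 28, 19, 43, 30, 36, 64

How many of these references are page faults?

43 -> fault, frames (43)
30 -> fault, frames (43 30)
43 -> hit
64 -> fault, frames (30 43 64)
28 -> fault, frames (30 43 64 28)
43 -> hit
28 -> hit
19 -> fault, evict 30, frames (64 43 28 19)
43 -> hit
30 -> fault, evict 64, frames (28 19 43 30)
36 -> fault, evict 28, frames (19 43 30 36)
64 -> fault, evict 19, frames (43 30 36 64)
Page faults: 8.

8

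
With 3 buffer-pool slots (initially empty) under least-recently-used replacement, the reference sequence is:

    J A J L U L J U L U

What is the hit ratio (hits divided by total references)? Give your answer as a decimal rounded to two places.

0.60

J -> fault, frames [J]
A -> fault, frames [J, A]
J -> hit
L -> fault, frames [A, J, L]
U -> fault, evict A, frames [J, L, U]
L -> hit
J -> hit
U -> hit
L -> hit
U -> hit
Hits: 6 of 10 references → 6/10 = 0.6000.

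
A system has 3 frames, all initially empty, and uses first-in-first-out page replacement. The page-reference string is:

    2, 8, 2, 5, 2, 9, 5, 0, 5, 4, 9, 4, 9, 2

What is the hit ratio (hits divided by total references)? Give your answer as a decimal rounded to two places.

0.50

2 → fault, frames (2)
8 → fault, frames (2 8)
2 → hit
5 → fault, frames (2 8 5)
2 → hit
9 → fault, evict 2, frames (8 5 9)
5 → hit
0 → fault, evict 8, frames (5 9 0)
5 → hit
4 → fault, evict 5, frames (9 0 4)
9 → hit
4 → hit
9 → hit
2 → fault, evict 9, frames (0 4 2)
Hits: 7 of 14 references → 7/14 = 0.5000.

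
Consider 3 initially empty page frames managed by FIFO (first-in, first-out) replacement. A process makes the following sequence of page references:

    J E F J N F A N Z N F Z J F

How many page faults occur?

J → fault, frames (J)
E → fault, frames (J E)
F → fault, frames (J E F)
J → hit
N → fault, evict J, frames (E F N)
F → hit
A → fault, evict E, frames (F N A)
N → hit
Z → fault, evict F, frames (N A Z)
N → hit
F → fault, evict N, frames (A Z F)
Z → hit
J → fault, evict A, frames (Z F J)
F → hit
Page faults: 8.

8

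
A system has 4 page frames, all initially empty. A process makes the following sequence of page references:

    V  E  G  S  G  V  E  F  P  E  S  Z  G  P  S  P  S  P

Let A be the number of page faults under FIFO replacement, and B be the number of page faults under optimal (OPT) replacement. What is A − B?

Under FIFO: F F F F . . . F F F . F F . F F . . → 11 faults.
Under OPT: F F F F . . . F F . . F . . . . . . → 7 faults.
A − B = 11 − 7 = 4.

4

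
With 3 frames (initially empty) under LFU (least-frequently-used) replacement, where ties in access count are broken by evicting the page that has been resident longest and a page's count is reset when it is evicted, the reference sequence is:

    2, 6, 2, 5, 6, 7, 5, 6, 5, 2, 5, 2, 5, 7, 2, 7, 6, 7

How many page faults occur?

2: fault, frames (2)
6: fault, frames (2 6)
2: hit
5: fault, frames (2 6 5)
6: hit
7: fault, evict 5, frames (2 6 7)
5: fault, evict 7, frames (2 6 5)
6: hit
5: hit
2: hit
5: hit
2: hit
5: hit
7: fault, evict 6, frames (2 5 7)
2: hit
7: hit
6: fault, evict 7, frames (2 5 6)
7: fault, evict 6, frames (2 5 7)
Page faults: 8.

8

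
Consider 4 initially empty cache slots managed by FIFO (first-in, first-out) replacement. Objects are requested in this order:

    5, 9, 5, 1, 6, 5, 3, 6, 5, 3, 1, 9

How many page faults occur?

5: miss, frames [5]
9: miss, frames [5, 9]
5: hit
1: miss, frames [5, 9, 1]
6: miss, frames [5, 9, 1, 6]
5: hit
3: miss, evict 5, frames [9, 1, 6, 3]
6: hit
5: miss, evict 9, frames [1, 6, 3, 5]
3: hit
1: hit
9: miss, evict 1, frames [6, 3, 5, 9]
Page faults: 7.

7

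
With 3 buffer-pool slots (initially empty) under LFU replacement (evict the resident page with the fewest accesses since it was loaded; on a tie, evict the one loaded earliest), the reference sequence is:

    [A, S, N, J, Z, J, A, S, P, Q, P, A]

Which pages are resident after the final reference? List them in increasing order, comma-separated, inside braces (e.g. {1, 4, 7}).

{A, J, P}

A -> fault, frames {A}
S -> fault, frames {A,S}
N -> fault, frames {A,S,N}
J -> fault, evict A, frames {S,N,J}
Z -> fault, evict S, frames {N,J,Z}
J -> hit
A -> fault, evict N, frames {J,Z,A}
S -> fault, evict Z, frames {J,A,S}
P -> fault, evict A, frames {J,S,P}
Q -> fault, evict S, frames {J,P,Q}
P -> hit
A -> fault, evict Q, frames {J,P,A}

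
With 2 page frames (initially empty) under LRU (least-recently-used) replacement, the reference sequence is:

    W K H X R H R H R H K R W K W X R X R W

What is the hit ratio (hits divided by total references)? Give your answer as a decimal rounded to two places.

W → fault, frames [W]
K → fault, frames [W, K]
H → fault, evict W, frames [K, H]
X → fault, evict K, frames [H, X]
R → fault, evict H, frames [X, R]
H → fault, evict X, frames [R, H]
R → hit
H → hit
R → hit
H → hit
K → fault, evict R, frames [H, K]
R → fault, evict H, frames [K, R]
W → fault, evict K, frames [R, W]
K → fault, evict R, frames [W, K]
W → hit
X → fault, evict K, frames [W, X]
R → fault, evict W, frames [X, R]
X → hit
R → hit
W → fault, evict X, frames [R, W]
Hits: 7 of 20 references → 7/20 = 0.3500.

0.35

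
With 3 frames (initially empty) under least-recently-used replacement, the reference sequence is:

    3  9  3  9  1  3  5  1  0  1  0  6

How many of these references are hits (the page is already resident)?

3 → miss, frames {3}
9 → miss, frames {3,9}
3 → hit
9 → hit
1 → miss, frames {3,9,1}
3 → hit
5 → miss, evict 9, frames {1,3,5}
1 → hit
0 → miss, evict 3, frames {5,1,0}
1 → hit
0 → hit
6 → miss, evict 5, frames {1,0,6}
Hits: 6.

6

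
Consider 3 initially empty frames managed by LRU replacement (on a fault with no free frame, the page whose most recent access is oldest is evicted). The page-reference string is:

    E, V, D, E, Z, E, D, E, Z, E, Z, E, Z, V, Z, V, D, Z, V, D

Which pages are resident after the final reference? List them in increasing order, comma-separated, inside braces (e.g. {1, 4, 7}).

E: miss, frames (E)
V: miss, frames (E V)
D: miss, frames (E V D)
E: hit
Z: miss, evict V, frames (D E Z)
E: hit
D: hit
E: hit
Z: hit
E: hit
Z: hit
E: hit
Z: hit
V: miss, evict D, frames (E Z V)
Z: hit
V: hit
D: miss, evict E, frames (Z V D)
Z: hit
V: hit
D: hit

{D, V, Z}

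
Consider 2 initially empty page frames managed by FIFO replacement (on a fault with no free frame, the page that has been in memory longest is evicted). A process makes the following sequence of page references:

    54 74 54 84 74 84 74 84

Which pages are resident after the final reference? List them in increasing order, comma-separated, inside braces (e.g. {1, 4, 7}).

{74, 84}

54 -> miss, frames [54]
74 -> miss, frames [54, 74]
54 -> hit
84 -> miss, evict 54, frames [74, 84]
74 -> hit
84 -> hit
74 -> hit
84 -> hit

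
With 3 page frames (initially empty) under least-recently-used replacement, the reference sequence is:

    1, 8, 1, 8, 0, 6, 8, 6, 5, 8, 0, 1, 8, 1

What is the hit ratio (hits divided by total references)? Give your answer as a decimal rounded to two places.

1: miss, frames (1)
8: miss, frames (1 8)
1: hit
8: hit
0: miss, frames (1 8 0)
6: miss, evict 1, frames (8 0 6)
8: hit
6: hit
5: miss, evict 0, frames (8 6 5)
8: hit
0: miss, evict 6, frames (5 8 0)
1: miss, evict 5, frames (8 0 1)
8: hit
1: hit
Hits: 7 of 14 references → 7/14 = 0.5000.

0.50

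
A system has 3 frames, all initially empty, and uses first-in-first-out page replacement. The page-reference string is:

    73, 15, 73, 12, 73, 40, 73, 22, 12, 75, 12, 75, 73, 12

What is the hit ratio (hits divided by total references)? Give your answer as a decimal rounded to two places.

73 → fault, frames {73}
15 → fault, frames {73,15}
73 → hit
12 → fault, frames {73,15,12}
73 → hit
40 → fault, evict 73, frames {15,12,40}
73 → fault, evict 15, frames {12,40,73}
22 → fault, evict 12, frames {40,73,22}
12 → fault, evict 40, frames {73,22,12}
75 → fault, evict 73, frames {22,12,75}
12 → hit
75 → hit
73 → fault, evict 22, frames {12,75,73}
12 → hit
Hits: 5 of 14 references → 5/14 = 0.3571.

0.36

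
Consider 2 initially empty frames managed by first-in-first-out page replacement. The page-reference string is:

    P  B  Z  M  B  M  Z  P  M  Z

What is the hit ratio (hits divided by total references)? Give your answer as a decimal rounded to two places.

0.10

P -> fault, frames {P}
B -> fault, frames {P,B}
Z -> fault, evict P, frames {B,Z}
M -> fault, evict B, frames {Z,M}
B -> fault, evict Z, frames {M,B}
M -> hit
Z -> fault, evict M, frames {B,Z}
P -> fault, evict B, frames {Z,P}
M -> fault, evict Z, frames {P,M}
Z -> fault, evict P, frames {M,Z}
Hits: 1 of 10 references → 1/10 = 0.1000.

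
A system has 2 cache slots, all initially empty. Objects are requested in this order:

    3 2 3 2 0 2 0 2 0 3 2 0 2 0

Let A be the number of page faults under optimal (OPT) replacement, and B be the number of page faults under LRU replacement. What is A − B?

Under OPT: F F . . F . . . . F . F . . → 5 faults.
Under LRU: F F . . F . . . . F F F . . → 6 faults.
A − B = 5 − 6 = -1.

-1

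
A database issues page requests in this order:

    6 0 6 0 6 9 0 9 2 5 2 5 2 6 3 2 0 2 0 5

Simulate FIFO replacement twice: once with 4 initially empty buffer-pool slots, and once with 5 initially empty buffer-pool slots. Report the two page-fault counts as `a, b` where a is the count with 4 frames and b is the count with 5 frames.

4 frames: F F . . . F . . F F . . . F F . F F . F → 10 faults.
5 frames: F F . . . F . . F F . . . . F . . . . . → 6 faults.
6 < 10: adding a frame reduced faults, as is typical.

10, 6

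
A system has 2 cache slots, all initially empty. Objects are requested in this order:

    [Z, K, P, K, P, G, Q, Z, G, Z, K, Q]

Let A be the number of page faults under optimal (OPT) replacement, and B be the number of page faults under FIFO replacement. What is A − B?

Under OPT: F F F . . F F F . . F F → 8 faults.
Under FIFO: F F F . . F F F F . F F → 9 faults.
A − B = 8 − 9 = -1.

-1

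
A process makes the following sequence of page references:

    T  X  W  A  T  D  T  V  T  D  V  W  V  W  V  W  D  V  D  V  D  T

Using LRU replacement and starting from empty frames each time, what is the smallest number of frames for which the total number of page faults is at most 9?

3

f=1: 22 faults
f=2: 13 faults
f=3: 9 faults
f=4: 7 faults
f=5: 6 faults
f=6: 6 faults
Smallest f with faults ≤ 9 is 3.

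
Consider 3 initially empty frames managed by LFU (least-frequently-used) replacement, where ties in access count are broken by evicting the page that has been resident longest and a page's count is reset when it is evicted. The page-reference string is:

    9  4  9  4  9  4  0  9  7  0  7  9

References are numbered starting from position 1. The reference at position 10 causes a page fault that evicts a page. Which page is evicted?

pos 1: 9: miss, frames {9}
pos 2: 4: miss, frames {9,4}
pos 3: 9: hit
pos 4: 4: hit
pos 5: 9: hit
pos 6: 4: hit
pos 7: 0: miss, frames {9,4,0}
pos 8: 9: hit
pos 9: 7: miss, evict 0, frames {9,4,7}
pos 10: 0: miss, evict 7, frames {9,4,0}
At position 10, page 7 is evicted.

7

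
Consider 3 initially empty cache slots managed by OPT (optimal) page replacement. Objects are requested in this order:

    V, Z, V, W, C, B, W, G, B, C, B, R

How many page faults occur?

V: fault, frames {V}
Z: fault, frames {V,Z}
V: hit
W: fault, frames {V,Z,W}
C: fault, evict Z, frames {V,W,C}
B: fault, evict V, frames {W,C,B}
W: hit
G: fault, evict W, frames {C,B,G}
B: hit
C: hit
B: hit
R: fault, evict G, frames {C,B,R}
Page faults: 7.

7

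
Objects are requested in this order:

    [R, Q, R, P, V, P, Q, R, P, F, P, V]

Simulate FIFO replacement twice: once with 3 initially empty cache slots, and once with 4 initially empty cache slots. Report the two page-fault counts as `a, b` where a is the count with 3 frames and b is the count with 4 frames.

8, 5

3 frames: F F . F F . . F . F F F → 8 faults.
4 frames: F F . F F . . . . F . . → 5 faults.
5 < 8: adding a frame reduced faults, as is typical.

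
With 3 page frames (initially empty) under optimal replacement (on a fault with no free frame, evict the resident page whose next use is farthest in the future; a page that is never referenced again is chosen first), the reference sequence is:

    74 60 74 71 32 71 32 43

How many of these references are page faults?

74: miss, frames (74)
60: miss, frames (74 60)
74: hit
71: miss, frames (74 60 71)
32: miss, evict 60, frames (74 71 32)
71: hit
32: hit
43: miss, evict 32, frames (74 71 43)
Page faults: 5.

5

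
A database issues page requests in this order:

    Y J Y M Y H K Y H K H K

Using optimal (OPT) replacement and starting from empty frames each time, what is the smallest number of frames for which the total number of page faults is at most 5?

3

f=1: 12 faults
f=2: 6 faults
f=3: 5 faults
f=4: 5 faults
f=5: 5 faults
Smallest f with faults ≤ 5 is 3.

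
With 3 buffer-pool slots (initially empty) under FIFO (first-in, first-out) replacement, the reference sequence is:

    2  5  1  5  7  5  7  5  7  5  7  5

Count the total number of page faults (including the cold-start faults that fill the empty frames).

2 -> miss, frames {2}
5 -> miss, frames {2,5}
1 -> miss, frames {2,5,1}
5 -> hit
7 -> miss, evict 2, frames {5,1,7}
5 -> hit
7 -> hit
5 -> hit
7 -> hit
5 -> hit
7 -> hit
5 -> hit
Page faults: 4.

4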